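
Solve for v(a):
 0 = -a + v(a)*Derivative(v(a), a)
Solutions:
 v(a) = -sqrt(C1 + a^2)
 v(a) = sqrt(C1 + a^2)


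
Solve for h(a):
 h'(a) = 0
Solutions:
 h(a) = C1


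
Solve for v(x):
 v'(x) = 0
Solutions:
 v(x) = C1


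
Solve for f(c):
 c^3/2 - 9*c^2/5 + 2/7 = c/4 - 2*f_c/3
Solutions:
 f(c) = C1 - 3*c^4/16 + 9*c^3/10 + 3*c^2/16 - 3*c/7


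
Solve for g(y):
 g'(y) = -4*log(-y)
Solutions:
 g(y) = C1 - 4*y*log(-y) + 4*y


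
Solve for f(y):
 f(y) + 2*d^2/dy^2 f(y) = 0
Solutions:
 f(y) = C1*sin(sqrt(2)*y/2) + C2*cos(sqrt(2)*y/2)


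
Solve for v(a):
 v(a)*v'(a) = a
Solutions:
 v(a) = -sqrt(C1 + a^2)
 v(a) = sqrt(C1 + a^2)


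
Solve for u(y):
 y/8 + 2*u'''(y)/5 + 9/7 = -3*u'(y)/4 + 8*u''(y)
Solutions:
 u(y) = C1 + C2*exp(y*(10 - sqrt(1570)/4)) + C3*exp(y*(sqrt(1570)/4 + 10)) - y^2/12 - 220*y/63


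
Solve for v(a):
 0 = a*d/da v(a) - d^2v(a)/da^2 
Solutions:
 v(a) = C1 + C2*erfi(sqrt(2)*a/2)


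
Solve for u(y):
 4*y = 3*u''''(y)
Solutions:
 u(y) = C1 + C2*y + C3*y^2 + C4*y^3 + y^5/90


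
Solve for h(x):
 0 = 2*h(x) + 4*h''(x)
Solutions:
 h(x) = C1*sin(sqrt(2)*x/2) + C2*cos(sqrt(2)*x/2)


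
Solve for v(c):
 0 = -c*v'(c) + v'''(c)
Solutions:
 v(c) = C1 + Integral(C2*airyai(c) + C3*airybi(c), c)


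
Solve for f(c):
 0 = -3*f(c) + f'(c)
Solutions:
 f(c) = C1*exp(3*c)


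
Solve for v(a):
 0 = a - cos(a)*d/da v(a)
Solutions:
 v(a) = C1 + Integral(a/cos(a), a)


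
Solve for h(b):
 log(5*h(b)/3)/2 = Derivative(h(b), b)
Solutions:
 2*Integral(1/(-log(_y) - log(5) + log(3)), (_y, h(b))) = C1 - b


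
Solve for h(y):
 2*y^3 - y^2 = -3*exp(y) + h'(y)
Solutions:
 h(y) = C1 + y^4/2 - y^3/3 + 3*exp(y)


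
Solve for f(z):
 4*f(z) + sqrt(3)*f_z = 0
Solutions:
 f(z) = C1*exp(-4*sqrt(3)*z/3)


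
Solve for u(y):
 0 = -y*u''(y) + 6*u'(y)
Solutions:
 u(y) = C1 + C2*y^7


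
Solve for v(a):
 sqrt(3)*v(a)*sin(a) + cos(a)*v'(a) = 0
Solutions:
 v(a) = C1*cos(a)^(sqrt(3))


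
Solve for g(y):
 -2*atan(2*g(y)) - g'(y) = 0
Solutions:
 Integral(1/atan(2*_y), (_y, g(y))) = C1 - 2*y


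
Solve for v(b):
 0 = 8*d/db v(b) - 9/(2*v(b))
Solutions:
 v(b) = -sqrt(C1 + 18*b)/4
 v(b) = sqrt(C1 + 18*b)/4


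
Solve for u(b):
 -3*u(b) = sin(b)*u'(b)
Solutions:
 u(b) = C1*(cos(b) + 1)^(3/2)/(cos(b) - 1)^(3/2)


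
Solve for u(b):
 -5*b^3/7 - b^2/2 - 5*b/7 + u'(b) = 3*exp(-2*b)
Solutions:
 u(b) = C1 + 5*b^4/28 + b^3/6 + 5*b^2/14 - 3*exp(-2*b)/2


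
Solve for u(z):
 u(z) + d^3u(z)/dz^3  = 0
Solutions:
 u(z) = C3*exp(-z) + (C1*sin(sqrt(3)*z/2) + C2*cos(sqrt(3)*z/2))*exp(z/2)


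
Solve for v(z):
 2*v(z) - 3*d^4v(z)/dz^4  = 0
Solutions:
 v(z) = C1*exp(-2^(1/4)*3^(3/4)*z/3) + C2*exp(2^(1/4)*3^(3/4)*z/3) + C3*sin(2^(1/4)*3^(3/4)*z/3) + C4*cos(2^(1/4)*3^(3/4)*z/3)


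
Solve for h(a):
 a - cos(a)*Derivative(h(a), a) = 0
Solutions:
 h(a) = C1 + Integral(a/cos(a), a)


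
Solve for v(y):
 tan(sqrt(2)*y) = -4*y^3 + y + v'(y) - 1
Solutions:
 v(y) = C1 + y^4 - y^2/2 + y - sqrt(2)*log(cos(sqrt(2)*y))/2


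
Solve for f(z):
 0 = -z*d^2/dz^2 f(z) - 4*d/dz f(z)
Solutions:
 f(z) = C1 + C2/z^3


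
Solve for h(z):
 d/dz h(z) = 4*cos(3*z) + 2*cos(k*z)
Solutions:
 h(z) = C1 + 4*sin(3*z)/3 + 2*sin(k*z)/k


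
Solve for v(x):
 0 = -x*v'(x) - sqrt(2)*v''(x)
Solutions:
 v(x) = C1 + C2*erf(2^(1/4)*x/2)


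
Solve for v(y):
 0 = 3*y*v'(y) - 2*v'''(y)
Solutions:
 v(y) = C1 + Integral(C2*airyai(2^(2/3)*3^(1/3)*y/2) + C3*airybi(2^(2/3)*3^(1/3)*y/2), y)


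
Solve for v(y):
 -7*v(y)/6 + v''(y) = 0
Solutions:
 v(y) = C1*exp(-sqrt(42)*y/6) + C2*exp(sqrt(42)*y/6)


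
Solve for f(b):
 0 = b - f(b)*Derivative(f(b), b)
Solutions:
 f(b) = -sqrt(C1 + b^2)
 f(b) = sqrt(C1 + b^2)


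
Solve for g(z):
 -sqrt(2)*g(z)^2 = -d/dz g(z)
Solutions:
 g(z) = -1/(C1 + sqrt(2)*z)


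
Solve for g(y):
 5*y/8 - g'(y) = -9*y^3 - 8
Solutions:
 g(y) = C1 + 9*y^4/4 + 5*y^2/16 + 8*y


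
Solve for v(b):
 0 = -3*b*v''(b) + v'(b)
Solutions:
 v(b) = C1 + C2*b^(4/3)


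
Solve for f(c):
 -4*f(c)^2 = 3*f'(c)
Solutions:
 f(c) = 3/(C1 + 4*c)


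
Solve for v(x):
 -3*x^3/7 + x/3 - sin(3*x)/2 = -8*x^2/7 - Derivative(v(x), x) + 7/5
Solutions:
 v(x) = C1 + 3*x^4/28 - 8*x^3/21 - x^2/6 + 7*x/5 - cos(3*x)/6


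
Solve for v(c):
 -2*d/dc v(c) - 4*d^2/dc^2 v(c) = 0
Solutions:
 v(c) = C1 + C2*exp(-c/2)


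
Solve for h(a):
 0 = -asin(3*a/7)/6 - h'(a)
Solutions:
 h(a) = C1 - a*asin(3*a/7)/6 - sqrt(49 - 9*a^2)/18


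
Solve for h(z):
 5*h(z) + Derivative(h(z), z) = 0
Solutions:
 h(z) = C1*exp(-5*z)


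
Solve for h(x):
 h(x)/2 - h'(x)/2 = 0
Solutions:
 h(x) = C1*exp(x)


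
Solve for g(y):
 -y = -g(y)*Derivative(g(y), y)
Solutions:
 g(y) = -sqrt(C1 + y^2)
 g(y) = sqrt(C1 + y^2)


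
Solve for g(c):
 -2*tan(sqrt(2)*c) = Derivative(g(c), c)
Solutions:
 g(c) = C1 + sqrt(2)*log(cos(sqrt(2)*c))


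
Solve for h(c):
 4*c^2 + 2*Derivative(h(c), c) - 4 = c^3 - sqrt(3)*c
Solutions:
 h(c) = C1 + c^4/8 - 2*c^3/3 - sqrt(3)*c^2/4 + 2*c


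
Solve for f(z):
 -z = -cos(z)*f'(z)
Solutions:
 f(z) = C1 + Integral(z/cos(z), z)


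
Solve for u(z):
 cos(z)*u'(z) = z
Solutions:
 u(z) = C1 + Integral(z/cos(z), z)


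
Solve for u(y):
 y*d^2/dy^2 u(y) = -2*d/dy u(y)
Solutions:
 u(y) = C1 + C2/y


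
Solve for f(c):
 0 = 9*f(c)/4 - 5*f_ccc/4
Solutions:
 f(c) = C3*exp(15^(2/3)*c/5) + (C1*sin(3*3^(1/6)*5^(2/3)*c/10) + C2*cos(3*3^(1/6)*5^(2/3)*c/10))*exp(-15^(2/3)*c/10)


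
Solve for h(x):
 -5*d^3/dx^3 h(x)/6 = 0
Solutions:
 h(x) = C1 + C2*x + C3*x^2


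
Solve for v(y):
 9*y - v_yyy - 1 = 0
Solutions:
 v(y) = C1 + C2*y + C3*y^2 + 3*y^4/8 - y^3/6


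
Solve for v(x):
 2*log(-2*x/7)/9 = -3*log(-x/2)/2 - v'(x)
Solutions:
 v(x) = C1 - 31*x*log(-x)/18 + x*(4*log(7) + 23*log(2) + 31)/18


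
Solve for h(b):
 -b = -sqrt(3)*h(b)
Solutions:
 h(b) = sqrt(3)*b/3


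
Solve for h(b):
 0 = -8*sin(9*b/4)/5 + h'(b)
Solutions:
 h(b) = C1 - 32*cos(9*b/4)/45


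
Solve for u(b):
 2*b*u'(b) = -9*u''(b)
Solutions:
 u(b) = C1 + C2*erf(b/3)


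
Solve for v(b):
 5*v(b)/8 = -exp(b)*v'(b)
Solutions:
 v(b) = C1*exp(5*exp(-b)/8)


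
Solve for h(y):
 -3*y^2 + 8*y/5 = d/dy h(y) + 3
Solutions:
 h(y) = C1 - y^3 + 4*y^2/5 - 3*y


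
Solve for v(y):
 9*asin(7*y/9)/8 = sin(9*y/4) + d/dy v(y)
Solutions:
 v(y) = C1 + 9*y*asin(7*y/9)/8 + 9*sqrt(81 - 49*y^2)/56 + 4*cos(9*y/4)/9


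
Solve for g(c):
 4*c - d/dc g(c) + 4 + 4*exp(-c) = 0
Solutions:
 g(c) = C1 + 2*c^2 + 4*c - 4*exp(-c)


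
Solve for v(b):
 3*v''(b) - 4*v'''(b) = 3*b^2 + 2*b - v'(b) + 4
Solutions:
 v(b) = C1 + C2*exp(-b/4) + C3*exp(b) + b^3 - 8*b^2 + 76*b


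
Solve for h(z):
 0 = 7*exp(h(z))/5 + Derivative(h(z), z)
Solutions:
 h(z) = log(1/(C1 + 7*z)) + log(5)


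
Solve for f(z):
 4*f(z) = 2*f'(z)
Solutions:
 f(z) = C1*exp(2*z)


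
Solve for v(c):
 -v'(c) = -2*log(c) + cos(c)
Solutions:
 v(c) = C1 + 2*c*log(c) - 2*c - sin(c)


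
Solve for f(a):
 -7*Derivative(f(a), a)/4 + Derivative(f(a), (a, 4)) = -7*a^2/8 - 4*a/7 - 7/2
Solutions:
 f(a) = C1 + C4*exp(14^(1/3)*a/2) + a^3/6 + 8*a^2/49 + 2*a + (C2*sin(14^(1/3)*sqrt(3)*a/4) + C3*cos(14^(1/3)*sqrt(3)*a/4))*exp(-14^(1/3)*a/4)


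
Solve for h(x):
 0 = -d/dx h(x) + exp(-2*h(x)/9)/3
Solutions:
 h(x) = 9*log(-sqrt(C1 + x)) - 18*log(3) + 9*log(6)/2
 h(x) = 9*log(C1 + x)/2 - 18*log(3) + 9*log(6)/2


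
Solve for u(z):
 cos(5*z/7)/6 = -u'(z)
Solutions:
 u(z) = C1 - 7*sin(5*z/7)/30


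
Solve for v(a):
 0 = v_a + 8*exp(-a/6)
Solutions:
 v(a) = C1 + 48*exp(-a/6)


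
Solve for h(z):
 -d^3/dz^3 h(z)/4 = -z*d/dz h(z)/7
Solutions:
 h(z) = C1 + Integral(C2*airyai(14^(2/3)*z/7) + C3*airybi(14^(2/3)*z/7), z)


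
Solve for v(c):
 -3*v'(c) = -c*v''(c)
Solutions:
 v(c) = C1 + C2*c^4


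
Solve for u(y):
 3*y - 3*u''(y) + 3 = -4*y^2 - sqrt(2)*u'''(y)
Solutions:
 u(y) = C1 + C2*y + C3*exp(3*sqrt(2)*y/2) + y^4/9 + y^3*(9 + 8*sqrt(2))/54 + y^2*(9*sqrt(2) + 43)/54


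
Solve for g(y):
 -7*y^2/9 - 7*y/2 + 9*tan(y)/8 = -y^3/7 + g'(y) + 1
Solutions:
 g(y) = C1 + y^4/28 - 7*y^3/27 - 7*y^2/4 - y - 9*log(cos(y))/8


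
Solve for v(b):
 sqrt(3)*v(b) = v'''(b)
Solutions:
 v(b) = C3*exp(3^(1/6)*b) + (C1*sin(3^(2/3)*b/2) + C2*cos(3^(2/3)*b/2))*exp(-3^(1/6)*b/2)


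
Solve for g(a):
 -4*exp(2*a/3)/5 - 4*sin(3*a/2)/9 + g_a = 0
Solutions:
 g(a) = C1 + 6*exp(2*a/3)/5 - 8*cos(3*a/2)/27


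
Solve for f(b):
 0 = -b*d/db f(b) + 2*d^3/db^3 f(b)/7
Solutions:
 f(b) = C1 + Integral(C2*airyai(2^(2/3)*7^(1/3)*b/2) + C3*airybi(2^(2/3)*7^(1/3)*b/2), b)


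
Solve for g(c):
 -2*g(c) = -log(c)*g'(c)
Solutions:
 g(c) = C1*exp(2*li(c))


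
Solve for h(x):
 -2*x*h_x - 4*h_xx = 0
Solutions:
 h(x) = C1 + C2*erf(x/2)


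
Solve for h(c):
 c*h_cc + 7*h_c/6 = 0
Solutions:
 h(c) = C1 + C2/c^(1/6)


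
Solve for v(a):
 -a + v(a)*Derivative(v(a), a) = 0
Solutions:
 v(a) = -sqrt(C1 + a^2)
 v(a) = sqrt(C1 + a^2)


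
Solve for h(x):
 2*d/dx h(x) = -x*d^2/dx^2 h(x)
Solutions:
 h(x) = C1 + C2/x


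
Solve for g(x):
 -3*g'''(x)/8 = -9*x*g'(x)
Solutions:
 g(x) = C1 + Integral(C2*airyai(2*3^(1/3)*x) + C3*airybi(2*3^(1/3)*x), x)


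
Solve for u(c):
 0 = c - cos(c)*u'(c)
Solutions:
 u(c) = C1 + Integral(c/cos(c), c)


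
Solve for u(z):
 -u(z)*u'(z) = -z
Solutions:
 u(z) = -sqrt(C1 + z^2)
 u(z) = sqrt(C1 + z^2)


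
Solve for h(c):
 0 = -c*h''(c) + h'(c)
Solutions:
 h(c) = C1 + C2*c^2


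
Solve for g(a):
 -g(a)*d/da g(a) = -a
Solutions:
 g(a) = -sqrt(C1 + a^2)
 g(a) = sqrt(C1 + a^2)


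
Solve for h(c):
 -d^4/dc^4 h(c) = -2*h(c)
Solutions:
 h(c) = C1*exp(-2^(1/4)*c) + C2*exp(2^(1/4)*c) + C3*sin(2^(1/4)*c) + C4*cos(2^(1/4)*c)


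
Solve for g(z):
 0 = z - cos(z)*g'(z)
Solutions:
 g(z) = C1 + Integral(z/cos(z), z)


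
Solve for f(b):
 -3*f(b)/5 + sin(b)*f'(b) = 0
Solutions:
 f(b) = C1*(cos(b) - 1)^(3/10)/(cos(b) + 1)^(3/10)


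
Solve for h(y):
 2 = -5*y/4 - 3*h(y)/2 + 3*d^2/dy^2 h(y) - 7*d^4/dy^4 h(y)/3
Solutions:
 h(y) = -5*y/6 + (C1*sin(14^(3/4)*sqrt(3)*y*sin(atan(sqrt(5)/3)/2)/14) + C2*cos(14^(3/4)*sqrt(3)*y*sin(atan(sqrt(5)/3)/2)/14))*exp(-14^(3/4)*sqrt(3)*y*cos(atan(sqrt(5)/3)/2)/14) + (C3*sin(14^(3/4)*sqrt(3)*y*sin(atan(sqrt(5)/3)/2)/14) + C4*cos(14^(3/4)*sqrt(3)*y*sin(atan(sqrt(5)/3)/2)/14))*exp(14^(3/4)*sqrt(3)*y*cos(atan(sqrt(5)/3)/2)/14) - 4/3


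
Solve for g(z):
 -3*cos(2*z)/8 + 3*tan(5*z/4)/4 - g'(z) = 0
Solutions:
 g(z) = C1 - 3*log(cos(5*z/4))/5 - 3*sin(2*z)/16


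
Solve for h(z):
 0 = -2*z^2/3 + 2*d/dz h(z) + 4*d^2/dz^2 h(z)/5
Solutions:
 h(z) = C1 + C2*exp(-5*z/2) + z^3/9 - 2*z^2/15 + 8*z/75


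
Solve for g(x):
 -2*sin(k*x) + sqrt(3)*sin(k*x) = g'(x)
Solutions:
 g(x) = C1 - sqrt(3)*cos(k*x)/k + 2*cos(k*x)/k


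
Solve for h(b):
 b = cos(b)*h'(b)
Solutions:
 h(b) = C1 + Integral(b/cos(b), b)


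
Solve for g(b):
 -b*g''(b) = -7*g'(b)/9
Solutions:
 g(b) = C1 + C2*b^(16/9)


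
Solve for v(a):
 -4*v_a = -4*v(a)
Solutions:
 v(a) = C1*exp(a)


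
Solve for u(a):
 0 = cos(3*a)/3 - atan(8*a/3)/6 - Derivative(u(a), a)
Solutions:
 u(a) = C1 - a*atan(8*a/3)/6 + log(64*a^2 + 9)/32 + sin(3*a)/9


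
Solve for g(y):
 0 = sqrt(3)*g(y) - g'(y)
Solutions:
 g(y) = C1*exp(sqrt(3)*y)


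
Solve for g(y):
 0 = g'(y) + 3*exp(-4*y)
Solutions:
 g(y) = C1 + 3*exp(-4*y)/4


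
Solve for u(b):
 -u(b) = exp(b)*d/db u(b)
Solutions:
 u(b) = C1*exp(exp(-b))


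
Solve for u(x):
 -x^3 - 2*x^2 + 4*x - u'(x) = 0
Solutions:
 u(x) = C1 - x^4/4 - 2*x^3/3 + 2*x^2


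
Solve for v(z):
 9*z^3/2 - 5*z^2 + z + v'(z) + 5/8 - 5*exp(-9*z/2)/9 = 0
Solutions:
 v(z) = C1 - 9*z^4/8 + 5*z^3/3 - z^2/2 - 5*z/8 - 10*exp(-9*z/2)/81


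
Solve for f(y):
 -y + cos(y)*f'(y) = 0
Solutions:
 f(y) = C1 + Integral(y/cos(y), y)


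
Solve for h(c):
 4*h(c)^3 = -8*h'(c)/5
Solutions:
 h(c) = -sqrt(-1/(C1 - 5*c))
 h(c) = sqrt(-1/(C1 - 5*c))


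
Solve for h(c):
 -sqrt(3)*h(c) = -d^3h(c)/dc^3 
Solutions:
 h(c) = C3*exp(3^(1/6)*c) + (C1*sin(3^(2/3)*c/2) + C2*cos(3^(2/3)*c/2))*exp(-3^(1/6)*c/2)


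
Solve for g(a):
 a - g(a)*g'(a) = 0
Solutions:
 g(a) = -sqrt(C1 + a^2)
 g(a) = sqrt(C1 + a^2)


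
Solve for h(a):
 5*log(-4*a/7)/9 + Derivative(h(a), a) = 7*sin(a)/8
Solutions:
 h(a) = C1 - 5*a*log(-a)/9 - 10*a*log(2)/9 + 5*a/9 + 5*a*log(7)/9 - 7*cos(a)/8


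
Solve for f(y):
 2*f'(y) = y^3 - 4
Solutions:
 f(y) = C1 + y^4/8 - 2*y


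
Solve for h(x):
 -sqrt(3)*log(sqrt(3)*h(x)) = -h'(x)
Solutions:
 -2*sqrt(3)*Integral(1/(2*log(_y) + log(3)), (_y, h(x)))/3 = C1 - x


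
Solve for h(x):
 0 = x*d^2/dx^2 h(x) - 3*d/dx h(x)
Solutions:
 h(x) = C1 + C2*x^4


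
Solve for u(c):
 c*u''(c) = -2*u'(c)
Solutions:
 u(c) = C1 + C2/c


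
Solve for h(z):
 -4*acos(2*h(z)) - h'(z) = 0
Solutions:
 Integral(1/acos(2*_y), (_y, h(z))) = C1 - 4*z


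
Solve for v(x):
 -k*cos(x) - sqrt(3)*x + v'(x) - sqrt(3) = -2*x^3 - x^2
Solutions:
 v(x) = C1 + k*sin(x) - x^4/2 - x^3/3 + sqrt(3)*x^2/2 + sqrt(3)*x


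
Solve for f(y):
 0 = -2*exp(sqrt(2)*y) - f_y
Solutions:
 f(y) = C1 - sqrt(2)*exp(sqrt(2)*y)


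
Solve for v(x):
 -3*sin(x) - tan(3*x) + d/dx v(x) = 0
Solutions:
 v(x) = C1 - log(cos(3*x))/3 - 3*cos(x)


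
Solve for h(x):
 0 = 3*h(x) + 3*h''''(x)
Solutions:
 h(x) = (C1*sin(sqrt(2)*x/2) + C2*cos(sqrt(2)*x/2))*exp(-sqrt(2)*x/2) + (C3*sin(sqrt(2)*x/2) + C4*cos(sqrt(2)*x/2))*exp(sqrt(2)*x/2)


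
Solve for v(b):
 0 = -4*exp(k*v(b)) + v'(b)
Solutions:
 v(b) = Piecewise((log(-1/(C1*k + 4*b*k))/k, Ne(k, 0)), (nan, True))
 v(b) = Piecewise((C1 + 4*b, Eq(k, 0)), (nan, True))


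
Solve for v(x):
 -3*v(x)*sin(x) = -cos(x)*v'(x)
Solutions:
 v(x) = C1/cos(x)^3


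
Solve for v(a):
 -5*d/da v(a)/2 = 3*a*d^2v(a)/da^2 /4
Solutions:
 v(a) = C1 + C2/a^(7/3)


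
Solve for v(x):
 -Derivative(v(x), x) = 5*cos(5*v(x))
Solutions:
 v(x) = -asin((C1 + exp(50*x))/(C1 - exp(50*x)))/5 + pi/5
 v(x) = asin((C1 + exp(50*x))/(C1 - exp(50*x)))/5


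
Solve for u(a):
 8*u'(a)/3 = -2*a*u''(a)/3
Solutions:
 u(a) = C1 + C2/a^3


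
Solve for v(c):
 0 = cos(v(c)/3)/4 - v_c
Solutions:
 -c/4 - 3*log(sin(v(c)/3) - 1)/2 + 3*log(sin(v(c)/3) + 1)/2 = C1


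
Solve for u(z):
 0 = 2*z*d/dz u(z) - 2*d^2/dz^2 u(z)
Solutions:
 u(z) = C1 + C2*erfi(sqrt(2)*z/2)


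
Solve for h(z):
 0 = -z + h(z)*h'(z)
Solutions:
 h(z) = -sqrt(C1 + z^2)
 h(z) = sqrt(C1 + z^2)


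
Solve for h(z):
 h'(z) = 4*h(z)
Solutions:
 h(z) = C1*exp(4*z)


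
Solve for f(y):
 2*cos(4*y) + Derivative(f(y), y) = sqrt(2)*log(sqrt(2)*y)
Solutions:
 f(y) = C1 + sqrt(2)*y*(log(y) - 1) + sqrt(2)*y*log(2)/2 - sin(4*y)/2


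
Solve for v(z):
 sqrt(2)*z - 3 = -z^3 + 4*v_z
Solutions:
 v(z) = C1 + z^4/16 + sqrt(2)*z^2/8 - 3*z/4


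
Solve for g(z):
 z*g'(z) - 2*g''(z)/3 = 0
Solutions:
 g(z) = C1 + C2*erfi(sqrt(3)*z/2)


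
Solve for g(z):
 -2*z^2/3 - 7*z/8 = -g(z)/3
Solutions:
 g(z) = z*(16*z + 21)/8


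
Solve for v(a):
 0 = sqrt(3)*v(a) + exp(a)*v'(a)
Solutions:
 v(a) = C1*exp(sqrt(3)*exp(-a))


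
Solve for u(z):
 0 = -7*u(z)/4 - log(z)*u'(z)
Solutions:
 u(z) = C1*exp(-7*li(z)/4)


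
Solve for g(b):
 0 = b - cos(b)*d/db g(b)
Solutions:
 g(b) = C1 + Integral(b/cos(b), b)


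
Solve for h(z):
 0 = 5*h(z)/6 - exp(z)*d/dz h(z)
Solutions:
 h(z) = C1*exp(-5*exp(-z)/6)


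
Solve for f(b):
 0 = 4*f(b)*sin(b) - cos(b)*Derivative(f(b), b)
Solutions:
 f(b) = C1/cos(b)^4


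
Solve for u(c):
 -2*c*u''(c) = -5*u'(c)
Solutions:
 u(c) = C1 + C2*c^(7/2)


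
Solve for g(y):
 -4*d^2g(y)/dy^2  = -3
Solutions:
 g(y) = C1 + C2*y + 3*y^2/8


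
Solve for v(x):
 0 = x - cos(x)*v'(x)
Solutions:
 v(x) = C1 + Integral(x/cos(x), x)


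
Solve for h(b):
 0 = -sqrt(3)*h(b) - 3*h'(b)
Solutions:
 h(b) = C1*exp(-sqrt(3)*b/3)


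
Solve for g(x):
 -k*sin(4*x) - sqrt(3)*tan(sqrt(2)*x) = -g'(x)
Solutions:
 g(x) = C1 - k*cos(4*x)/4 - sqrt(6)*log(cos(sqrt(2)*x))/2


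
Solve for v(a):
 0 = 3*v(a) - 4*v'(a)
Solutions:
 v(a) = C1*exp(3*a/4)


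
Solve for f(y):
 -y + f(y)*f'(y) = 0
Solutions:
 f(y) = -sqrt(C1 + y^2)
 f(y) = sqrt(C1 + y^2)


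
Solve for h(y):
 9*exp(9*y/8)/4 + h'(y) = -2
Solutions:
 h(y) = C1 - 2*y - 2*exp(9*y/8)


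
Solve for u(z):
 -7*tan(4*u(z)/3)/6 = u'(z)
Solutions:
 u(z) = -3*asin(C1*exp(-14*z/9))/4 + 3*pi/4
 u(z) = 3*asin(C1*exp(-14*z/9))/4


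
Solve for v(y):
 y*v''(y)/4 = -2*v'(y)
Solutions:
 v(y) = C1 + C2/y^7


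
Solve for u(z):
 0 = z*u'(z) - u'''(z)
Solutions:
 u(z) = C1 + Integral(C2*airyai(z) + C3*airybi(z), z)


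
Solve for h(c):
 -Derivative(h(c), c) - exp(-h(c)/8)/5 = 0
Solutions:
 h(c) = 8*log(C1 - c/40)


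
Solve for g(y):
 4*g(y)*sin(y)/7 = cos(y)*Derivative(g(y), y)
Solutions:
 g(y) = C1/cos(y)^(4/7)


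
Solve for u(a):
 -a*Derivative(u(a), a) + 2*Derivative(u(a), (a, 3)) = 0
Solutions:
 u(a) = C1 + Integral(C2*airyai(2^(2/3)*a/2) + C3*airybi(2^(2/3)*a/2), a)


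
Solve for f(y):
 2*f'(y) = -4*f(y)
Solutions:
 f(y) = C1*exp(-2*y)


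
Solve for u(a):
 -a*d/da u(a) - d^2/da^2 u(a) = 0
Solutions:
 u(a) = C1 + C2*erf(sqrt(2)*a/2)


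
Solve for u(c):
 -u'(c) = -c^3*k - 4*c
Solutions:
 u(c) = C1 + c^4*k/4 + 2*c^2


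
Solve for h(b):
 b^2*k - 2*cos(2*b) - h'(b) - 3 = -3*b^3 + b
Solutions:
 h(b) = C1 + 3*b^4/4 + b^3*k/3 - b^2/2 - 3*b - sin(2*b)


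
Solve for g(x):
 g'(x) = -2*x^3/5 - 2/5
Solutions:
 g(x) = C1 - x^4/10 - 2*x/5


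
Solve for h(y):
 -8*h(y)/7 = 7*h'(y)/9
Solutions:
 h(y) = C1*exp(-72*y/49)


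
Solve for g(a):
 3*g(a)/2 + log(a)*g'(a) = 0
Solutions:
 g(a) = C1*exp(-3*li(a)/2)


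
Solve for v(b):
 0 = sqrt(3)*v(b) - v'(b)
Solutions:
 v(b) = C1*exp(sqrt(3)*b)


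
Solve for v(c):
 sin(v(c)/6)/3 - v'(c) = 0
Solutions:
 -c/3 + 3*log(cos(v(c)/6) - 1) - 3*log(cos(v(c)/6) + 1) = C1


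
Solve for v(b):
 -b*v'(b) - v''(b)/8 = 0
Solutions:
 v(b) = C1 + C2*erf(2*b)


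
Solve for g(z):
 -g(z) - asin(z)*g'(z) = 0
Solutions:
 g(z) = C1*exp(-Integral(1/asin(z), z))


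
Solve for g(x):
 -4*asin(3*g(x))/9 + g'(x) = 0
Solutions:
 Integral(1/asin(3*_y), (_y, g(x))) = C1 + 4*x/9


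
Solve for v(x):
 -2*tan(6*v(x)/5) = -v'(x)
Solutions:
 v(x) = -5*asin(C1*exp(12*x/5))/6 + 5*pi/6
 v(x) = 5*asin(C1*exp(12*x/5))/6


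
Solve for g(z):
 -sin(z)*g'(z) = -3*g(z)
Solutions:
 g(z) = C1*(cos(z) - 1)^(3/2)/(cos(z) + 1)^(3/2)


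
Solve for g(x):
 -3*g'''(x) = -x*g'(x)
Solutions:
 g(x) = C1 + Integral(C2*airyai(3^(2/3)*x/3) + C3*airybi(3^(2/3)*x/3), x)


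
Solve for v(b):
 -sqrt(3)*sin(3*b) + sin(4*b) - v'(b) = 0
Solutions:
 v(b) = C1 + sqrt(3)*cos(3*b)/3 - cos(4*b)/4


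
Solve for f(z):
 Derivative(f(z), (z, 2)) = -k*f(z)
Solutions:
 f(z) = C1*exp(-z*sqrt(-k)) + C2*exp(z*sqrt(-k))


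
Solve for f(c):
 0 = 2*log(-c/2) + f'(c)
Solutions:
 f(c) = C1 - 2*c*log(-c) + 2*c*(log(2) + 1)


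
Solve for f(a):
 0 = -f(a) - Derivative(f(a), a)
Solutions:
 f(a) = C1*exp(-a)


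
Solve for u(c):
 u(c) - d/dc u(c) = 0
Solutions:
 u(c) = C1*exp(c)


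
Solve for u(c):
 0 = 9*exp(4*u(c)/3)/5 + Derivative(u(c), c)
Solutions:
 u(c) = 3*log(-(1/(C1 + 36*c))^(1/4)) + 3*log(15)/4
 u(c) = 3*log(1/(C1 + 36*c))/4 + 3*log(15)/4
 u(c) = 3*log(-I*(1/(C1 + 36*c))^(1/4)) + 3*log(15)/4
 u(c) = 3*log(I*(1/(C1 + 36*c))^(1/4)) + 3*log(15)/4


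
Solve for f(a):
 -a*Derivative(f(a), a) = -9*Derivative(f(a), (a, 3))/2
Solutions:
 f(a) = C1 + Integral(C2*airyai(6^(1/3)*a/3) + C3*airybi(6^(1/3)*a/3), a)


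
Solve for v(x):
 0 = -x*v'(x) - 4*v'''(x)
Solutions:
 v(x) = C1 + Integral(C2*airyai(-2^(1/3)*x/2) + C3*airybi(-2^(1/3)*x/2), x)


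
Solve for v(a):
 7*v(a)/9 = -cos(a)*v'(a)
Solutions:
 v(a) = C1*(sin(a) - 1)^(7/18)/(sin(a) + 1)^(7/18)


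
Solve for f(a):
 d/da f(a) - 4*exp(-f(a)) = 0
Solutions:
 f(a) = log(C1 + 4*a)


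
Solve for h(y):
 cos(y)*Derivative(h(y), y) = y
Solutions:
 h(y) = C1 + Integral(y/cos(y), y)


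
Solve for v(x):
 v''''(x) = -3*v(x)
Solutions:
 v(x) = (C1*sin(sqrt(2)*3^(1/4)*x/2) + C2*cos(sqrt(2)*3^(1/4)*x/2))*exp(-sqrt(2)*3^(1/4)*x/2) + (C3*sin(sqrt(2)*3^(1/4)*x/2) + C4*cos(sqrt(2)*3^(1/4)*x/2))*exp(sqrt(2)*3^(1/4)*x/2)


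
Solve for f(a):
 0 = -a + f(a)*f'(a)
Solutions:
 f(a) = -sqrt(C1 + a^2)
 f(a) = sqrt(C1 + a^2)


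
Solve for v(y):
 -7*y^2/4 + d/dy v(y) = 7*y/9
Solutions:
 v(y) = C1 + 7*y^3/12 + 7*y^2/18


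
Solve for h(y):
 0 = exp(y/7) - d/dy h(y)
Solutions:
 h(y) = C1 + 7*exp(y/7)


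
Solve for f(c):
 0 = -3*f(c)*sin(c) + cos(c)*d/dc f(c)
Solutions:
 f(c) = C1/cos(c)^3


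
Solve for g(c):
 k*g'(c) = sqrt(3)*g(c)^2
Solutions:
 g(c) = -k/(C1*k + sqrt(3)*c)


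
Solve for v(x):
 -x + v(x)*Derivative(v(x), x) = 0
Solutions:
 v(x) = -sqrt(C1 + x^2)
 v(x) = sqrt(C1 + x^2)


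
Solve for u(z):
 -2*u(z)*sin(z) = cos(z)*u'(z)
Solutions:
 u(z) = C1*cos(z)^2


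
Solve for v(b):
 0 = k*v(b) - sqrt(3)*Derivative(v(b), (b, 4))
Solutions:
 v(b) = C1*exp(-3^(7/8)*b*k^(1/4)/3) + C2*exp(3^(7/8)*b*k^(1/4)/3) + C3*exp(-3^(7/8)*I*b*k^(1/4)/3) + C4*exp(3^(7/8)*I*b*k^(1/4)/3)


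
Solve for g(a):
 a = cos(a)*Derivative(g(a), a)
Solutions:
 g(a) = C1 + Integral(a/cos(a), a)


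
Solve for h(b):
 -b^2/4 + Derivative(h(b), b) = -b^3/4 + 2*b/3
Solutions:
 h(b) = C1 - b^4/16 + b^3/12 + b^2/3


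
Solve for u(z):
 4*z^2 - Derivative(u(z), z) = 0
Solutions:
 u(z) = C1 + 4*z^3/3


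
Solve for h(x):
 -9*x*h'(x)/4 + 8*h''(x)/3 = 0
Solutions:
 h(x) = C1 + C2*erfi(3*sqrt(3)*x/8)


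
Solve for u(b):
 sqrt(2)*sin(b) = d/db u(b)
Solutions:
 u(b) = C1 - sqrt(2)*cos(b)


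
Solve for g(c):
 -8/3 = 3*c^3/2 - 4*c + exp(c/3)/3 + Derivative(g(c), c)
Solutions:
 g(c) = C1 - 3*c^4/8 + 2*c^2 - 8*c/3 - exp(c)^(1/3)


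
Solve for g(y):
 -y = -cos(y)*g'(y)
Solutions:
 g(y) = C1 + Integral(y/cos(y), y)


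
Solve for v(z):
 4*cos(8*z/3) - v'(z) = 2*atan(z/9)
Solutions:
 v(z) = C1 - 2*z*atan(z/9) + 9*log(z^2 + 81) + 3*sin(8*z/3)/2


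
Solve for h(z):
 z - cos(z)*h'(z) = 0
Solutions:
 h(z) = C1 + Integral(z/cos(z), z)


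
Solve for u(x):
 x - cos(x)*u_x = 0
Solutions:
 u(x) = C1 + Integral(x/cos(x), x)


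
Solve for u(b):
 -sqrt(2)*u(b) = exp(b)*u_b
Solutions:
 u(b) = C1*exp(sqrt(2)*exp(-b))


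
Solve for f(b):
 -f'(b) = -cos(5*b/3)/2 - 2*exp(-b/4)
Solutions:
 f(b) = C1 + 3*sin(5*b/3)/10 - 8*exp(-b/4)


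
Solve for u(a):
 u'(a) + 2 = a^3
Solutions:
 u(a) = C1 + a^4/4 - 2*a


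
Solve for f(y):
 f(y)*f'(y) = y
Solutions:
 f(y) = -sqrt(C1 + y^2)
 f(y) = sqrt(C1 + y^2)


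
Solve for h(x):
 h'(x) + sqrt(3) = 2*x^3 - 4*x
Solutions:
 h(x) = C1 + x^4/2 - 2*x^2 - sqrt(3)*x


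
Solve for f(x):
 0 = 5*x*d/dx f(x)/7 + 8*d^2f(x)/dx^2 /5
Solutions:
 f(x) = C1 + C2*erf(5*sqrt(7)*x/28)


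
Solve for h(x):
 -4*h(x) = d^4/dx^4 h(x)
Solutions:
 h(x) = (C1*sin(x) + C2*cos(x))*exp(-x) + (C3*sin(x) + C4*cos(x))*exp(x)


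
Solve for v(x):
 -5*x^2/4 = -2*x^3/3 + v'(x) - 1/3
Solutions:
 v(x) = C1 + x^4/6 - 5*x^3/12 + x/3


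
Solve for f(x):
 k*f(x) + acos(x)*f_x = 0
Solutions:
 f(x) = C1*exp(-k*Integral(1/acos(x), x))


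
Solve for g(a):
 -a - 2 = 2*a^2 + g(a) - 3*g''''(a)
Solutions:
 g(a) = C1*exp(-3^(3/4)*a/3) + C2*exp(3^(3/4)*a/3) + C3*sin(3^(3/4)*a/3) + C4*cos(3^(3/4)*a/3) - 2*a^2 - a - 2


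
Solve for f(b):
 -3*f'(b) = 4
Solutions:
 f(b) = C1 - 4*b/3


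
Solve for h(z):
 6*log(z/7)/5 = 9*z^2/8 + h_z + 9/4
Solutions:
 h(z) = C1 - 3*z^3/8 + 6*z*log(z)/5 - 69*z/20 - 6*z*log(7)/5


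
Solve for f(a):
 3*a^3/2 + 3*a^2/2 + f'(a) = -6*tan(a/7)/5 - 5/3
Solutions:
 f(a) = C1 - 3*a^4/8 - a^3/2 - 5*a/3 + 42*log(cos(a/7))/5


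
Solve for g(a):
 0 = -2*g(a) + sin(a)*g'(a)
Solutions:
 g(a) = C1*(cos(a) - 1)/(cos(a) + 1)


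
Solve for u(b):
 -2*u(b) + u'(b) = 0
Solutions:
 u(b) = C1*exp(2*b)


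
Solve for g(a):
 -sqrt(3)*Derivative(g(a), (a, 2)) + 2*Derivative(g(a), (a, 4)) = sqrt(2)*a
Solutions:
 g(a) = C1 + C2*a + C3*exp(-sqrt(2)*3^(1/4)*a/2) + C4*exp(sqrt(2)*3^(1/4)*a/2) - sqrt(6)*a^3/18


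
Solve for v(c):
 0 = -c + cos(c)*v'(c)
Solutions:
 v(c) = C1 + Integral(c/cos(c), c)


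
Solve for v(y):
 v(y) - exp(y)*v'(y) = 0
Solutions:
 v(y) = C1*exp(-exp(-y))


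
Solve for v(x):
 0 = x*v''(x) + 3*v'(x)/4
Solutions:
 v(x) = C1 + C2*x^(1/4)


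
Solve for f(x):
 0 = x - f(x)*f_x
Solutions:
 f(x) = -sqrt(C1 + x^2)
 f(x) = sqrt(C1 + x^2)


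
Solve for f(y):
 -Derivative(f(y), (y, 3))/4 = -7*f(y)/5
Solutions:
 f(y) = C3*exp(28^(1/3)*5^(2/3)*y/5) + (C1*sin(28^(1/3)*sqrt(3)*5^(2/3)*y/10) + C2*cos(28^(1/3)*sqrt(3)*5^(2/3)*y/10))*exp(-28^(1/3)*5^(2/3)*y/10)


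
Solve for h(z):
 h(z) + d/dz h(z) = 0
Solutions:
 h(z) = C1*exp(-z)


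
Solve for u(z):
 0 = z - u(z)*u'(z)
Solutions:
 u(z) = -sqrt(C1 + z^2)
 u(z) = sqrt(C1 + z^2)


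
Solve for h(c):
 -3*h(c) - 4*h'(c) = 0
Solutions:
 h(c) = C1*exp(-3*c/4)


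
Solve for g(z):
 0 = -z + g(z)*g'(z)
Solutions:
 g(z) = -sqrt(C1 + z^2)
 g(z) = sqrt(C1 + z^2)


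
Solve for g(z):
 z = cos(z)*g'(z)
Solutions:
 g(z) = C1 + Integral(z/cos(z), z)


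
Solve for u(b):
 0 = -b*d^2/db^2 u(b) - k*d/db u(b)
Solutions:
 u(b) = C1 + b^(1 - re(k))*(C2*sin(log(b)*Abs(im(k))) + C3*cos(log(b)*im(k)))


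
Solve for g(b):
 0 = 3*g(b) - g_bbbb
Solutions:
 g(b) = C1*exp(-3^(1/4)*b) + C2*exp(3^(1/4)*b) + C3*sin(3^(1/4)*b) + C4*cos(3^(1/4)*b)


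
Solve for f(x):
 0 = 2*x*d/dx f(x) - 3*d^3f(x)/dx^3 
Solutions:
 f(x) = C1 + Integral(C2*airyai(2^(1/3)*3^(2/3)*x/3) + C3*airybi(2^(1/3)*3^(2/3)*x/3), x)


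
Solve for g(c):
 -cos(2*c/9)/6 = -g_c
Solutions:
 g(c) = C1 + 3*sin(2*c/9)/4


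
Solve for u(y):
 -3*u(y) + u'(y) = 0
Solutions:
 u(y) = C1*exp(3*y)


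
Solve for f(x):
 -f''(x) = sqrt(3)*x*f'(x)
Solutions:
 f(x) = C1 + C2*erf(sqrt(2)*3^(1/4)*x/2)


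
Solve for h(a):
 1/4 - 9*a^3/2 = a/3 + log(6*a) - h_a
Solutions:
 h(a) = C1 + 9*a^4/8 + a^2/6 + a*log(a) - 5*a/4 + a*log(6)


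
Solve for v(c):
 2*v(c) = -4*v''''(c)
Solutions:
 v(c) = (C1*sin(2^(1/4)*c/2) + C2*cos(2^(1/4)*c/2))*exp(-2^(1/4)*c/2) + (C3*sin(2^(1/4)*c/2) + C4*cos(2^(1/4)*c/2))*exp(2^(1/4)*c/2)


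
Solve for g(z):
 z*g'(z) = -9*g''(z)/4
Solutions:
 g(z) = C1 + C2*erf(sqrt(2)*z/3)


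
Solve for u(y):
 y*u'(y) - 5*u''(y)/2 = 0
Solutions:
 u(y) = C1 + C2*erfi(sqrt(5)*y/5)


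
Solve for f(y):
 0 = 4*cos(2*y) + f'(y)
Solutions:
 f(y) = C1 - 2*sin(2*y)


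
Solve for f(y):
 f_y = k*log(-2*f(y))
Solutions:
 Integral(1/(log(-_y) + log(2)), (_y, f(y))) = C1 + k*y


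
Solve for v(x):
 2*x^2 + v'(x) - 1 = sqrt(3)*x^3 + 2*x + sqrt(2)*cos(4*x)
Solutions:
 v(x) = C1 + sqrt(3)*x^4/4 - 2*x^3/3 + x^2 + x + sqrt(2)*sin(4*x)/4


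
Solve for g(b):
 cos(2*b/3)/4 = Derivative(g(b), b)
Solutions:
 g(b) = C1 + 3*sin(2*b/3)/8


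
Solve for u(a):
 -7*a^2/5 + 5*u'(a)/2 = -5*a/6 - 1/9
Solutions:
 u(a) = C1 + 14*a^3/75 - a^2/6 - 2*a/45


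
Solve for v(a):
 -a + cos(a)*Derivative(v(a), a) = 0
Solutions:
 v(a) = C1 + Integral(a/cos(a), a)


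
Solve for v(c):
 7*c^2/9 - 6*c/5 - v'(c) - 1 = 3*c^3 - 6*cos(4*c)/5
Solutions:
 v(c) = C1 - 3*c^4/4 + 7*c^3/27 - 3*c^2/5 - c + 3*sin(4*c)/10


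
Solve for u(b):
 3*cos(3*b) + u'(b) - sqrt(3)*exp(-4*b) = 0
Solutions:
 u(b) = C1 - sin(3*b) - sqrt(3)*exp(-4*b)/4


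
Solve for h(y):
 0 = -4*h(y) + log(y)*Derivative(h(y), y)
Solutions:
 h(y) = C1*exp(4*li(y))


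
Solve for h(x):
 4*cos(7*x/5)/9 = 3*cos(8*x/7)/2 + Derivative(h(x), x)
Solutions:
 h(x) = C1 - 21*sin(8*x/7)/16 + 20*sin(7*x/5)/63


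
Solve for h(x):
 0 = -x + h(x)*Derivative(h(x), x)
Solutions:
 h(x) = -sqrt(C1 + x^2)
 h(x) = sqrt(C1 + x^2)


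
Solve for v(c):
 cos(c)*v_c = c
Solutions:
 v(c) = C1 + Integral(c/cos(c), c)


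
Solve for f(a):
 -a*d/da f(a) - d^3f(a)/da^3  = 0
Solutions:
 f(a) = C1 + Integral(C2*airyai(-a) + C3*airybi(-a), a)


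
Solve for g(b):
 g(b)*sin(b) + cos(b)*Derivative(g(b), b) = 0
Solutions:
 g(b) = C1*cos(b)


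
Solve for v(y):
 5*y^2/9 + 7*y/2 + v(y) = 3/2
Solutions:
 v(y) = -5*y^2/9 - 7*y/2 + 3/2


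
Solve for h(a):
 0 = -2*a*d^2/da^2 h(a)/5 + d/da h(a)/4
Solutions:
 h(a) = C1 + C2*a^(13/8)


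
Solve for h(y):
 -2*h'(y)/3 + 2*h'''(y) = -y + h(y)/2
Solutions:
 h(y) = C1*exp(-y*(4/(sqrt(665) + 27)^(1/3) + (sqrt(665) + 27)^(1/3))/12)*sin(sqrt(3)*y*(-(sqrt(665) + 27)^(1/3) + 4/(sqrt(665) + 27)^(1/3))/12) + C2*exp(-y*(4/(sqrt(665) + 27)^(1/3) + (sqrt(665) + 27)^(1/3))/12)*cos(sqrt(3)*y*(-(sqrt(665) + 27)^(1/3) + 4/(sqrt(665) + 27)^(1/3))/12) + C3*exp(y*(4/(sqrt(665) + 27)^(1/3) + (sqrt(665) + 27)^(1/3))/6) + 2*y - 8/3


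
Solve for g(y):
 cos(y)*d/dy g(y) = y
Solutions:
 g(y) = C1 + Integral(y/cos(y), y)


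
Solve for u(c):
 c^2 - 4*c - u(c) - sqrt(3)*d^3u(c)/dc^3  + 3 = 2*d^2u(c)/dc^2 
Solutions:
 u(c) = C1*exp(c*(-8*sqrt(3) + 8*18^(1/3)/(9*sqrt(339) + 97*sqrt(3))^(1/3) + 12^(1/3)*(9*sqrt(339) + 97*sqrt(3))^(1/3))/36)*sin(2^(1/3)*3^(1/6)*c*(-2^(1/3)*3^(2/3)*(9*sqrt(339) + 97*sqrt(3))^(1/3) + 24/(9*sqrt(339) + 97*sqrt(3))^(1/3))/36) + C2*exp(c*(-8*sqrt(3) + 8*18^(1/3)/(9*sqrt(339) + 97*sqrt(3))^(1/3) + 12^(1/3)*(9*sqrt(339) + 97*sqrt(3))^(1/3))/36)*cos(2^(1/3)*3^(1/6)*c*(-2^(1/3)*3^(2/3)*(9*sqrt(339) + 97*sqrt(3))^(1/3) + 24/(9*sqrt(339) + 97*sqrt(3))^(1/3))/36) + C3*exp(-c*(8*18^(1/3)/(9*sqrt(339) + 97*sqrt(3))^(1/3) + 4*sqrt(3) + 12^(1/3)*(9*sqrt(339) + 97*sqrt(3))^(1/3))/18) + c^2 - 4*c - 1


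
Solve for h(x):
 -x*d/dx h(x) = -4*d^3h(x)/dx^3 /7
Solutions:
 h(x) = C1 + Integral(C2*airyai(14^(1/3)*x/2) + C3*airybi(14^(1/3)*x/2), x)


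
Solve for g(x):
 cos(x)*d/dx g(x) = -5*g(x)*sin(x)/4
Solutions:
 g(x) = C1*cos(x)^(5/4)


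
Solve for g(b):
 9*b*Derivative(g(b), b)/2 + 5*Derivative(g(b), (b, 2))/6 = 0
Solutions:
 g(b) = C1 + C2*erf(3*sqrt(30)*b/10)


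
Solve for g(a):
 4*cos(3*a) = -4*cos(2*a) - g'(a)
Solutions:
 g(a) = C1 - 2*sin(2*a) - 4*sin(3*a)/3


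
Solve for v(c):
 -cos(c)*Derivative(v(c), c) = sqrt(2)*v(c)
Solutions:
 v(c) = C1*(sin(c) - 1)^(sqrt(2)/2)/(sin(c) + 1)^(sqrt(2)/2)


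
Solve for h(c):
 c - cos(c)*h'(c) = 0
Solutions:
 h(c) = C1 + Integral(c/cos(c), c)


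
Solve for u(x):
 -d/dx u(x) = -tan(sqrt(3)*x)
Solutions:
 u(x) = C1 - sqrt(3)*log(cos(sqrt(3)*x))/3


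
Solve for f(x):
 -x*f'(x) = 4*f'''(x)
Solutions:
 f(x) = C1 + Integral(C2*airyai(-2^(1/3)*x/2) + C3*airybi(-2^(1/3)*x/2), x)


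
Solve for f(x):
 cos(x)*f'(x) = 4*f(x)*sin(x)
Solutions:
 f(x) = C1/cos(x)^4


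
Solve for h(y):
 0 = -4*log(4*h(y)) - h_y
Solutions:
 Integral(1/(log(_y) + 2*log(2)), (_y, h(y)))/4 = C1 - y


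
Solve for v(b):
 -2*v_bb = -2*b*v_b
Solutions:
 v(b) = C1 + C2*erfi(sqrt(2)*b/2)


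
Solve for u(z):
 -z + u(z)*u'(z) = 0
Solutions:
 u(z) = -sqrt(C1 + z^2)
 u(z) = sqrt(C1 + z^2)


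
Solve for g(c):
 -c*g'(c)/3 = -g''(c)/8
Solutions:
 g(c) = C1 + C2*erfi(2*sqrt(3)*c/3)


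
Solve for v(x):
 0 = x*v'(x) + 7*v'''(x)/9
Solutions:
 v(x) = C1 + Integral(C2*airyai(-21^(2/3)*x/7) + C3*airybi(-21^(2/3)*x/7), x)


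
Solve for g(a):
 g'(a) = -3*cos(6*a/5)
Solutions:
 g(a) = C1 - 5*sin(6*a/5)/2


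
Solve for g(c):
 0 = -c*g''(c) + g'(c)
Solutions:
 g(c) = C1 + C2*c^2


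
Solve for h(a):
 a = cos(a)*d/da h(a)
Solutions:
 h(a) = C1 + Integral(a/cos(a), a)


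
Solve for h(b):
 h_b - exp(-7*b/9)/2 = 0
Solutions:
 h(b) = C1 - 9*exp(-7*b/9)/14


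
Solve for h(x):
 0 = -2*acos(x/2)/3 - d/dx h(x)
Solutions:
 h(x) = C1 - 2*x*acos(x/2)/3 + 2*sqrt(4 - x^2)/3


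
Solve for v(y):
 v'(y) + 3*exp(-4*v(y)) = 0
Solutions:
 v(y) = log(-I*(C1 - 12*y)^(1/4))
 v(y) = log(I*(C1 - 12*y)^(1/4))
 v(y) = log(-(C1 - 12*y)^(1/4))
 v(y) = log(C1 - 12*y)/4


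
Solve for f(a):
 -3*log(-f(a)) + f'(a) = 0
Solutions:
 -li(-f(a)) = C1 + 3*a


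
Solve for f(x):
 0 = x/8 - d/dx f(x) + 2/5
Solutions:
 f(x) = C1 + x^2/16 + 2*x/5


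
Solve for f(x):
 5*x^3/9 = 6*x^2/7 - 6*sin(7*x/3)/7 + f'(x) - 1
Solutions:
 f(x) = C1 + 5*x^4/36 - 2*x^3/7 + x - 18*cos(7*x/3)/49


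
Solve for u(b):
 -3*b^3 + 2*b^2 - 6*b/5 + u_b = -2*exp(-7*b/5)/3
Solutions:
 u(b) = C1 + 3*b^4/4 - 2*b^3/3 + 3*b^2/5 + 10*exp(-7*b/5)/21


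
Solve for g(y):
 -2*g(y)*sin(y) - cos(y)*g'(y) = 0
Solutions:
 g(y) = C1*cos(y)^2


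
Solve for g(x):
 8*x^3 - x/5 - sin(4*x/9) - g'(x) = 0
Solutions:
 g(x) = C1 + 2*x^4 - x^2/10 + 9*cos(4*x/9)/4


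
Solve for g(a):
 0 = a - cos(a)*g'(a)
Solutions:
 g(a) = C1 + Integral(a/cos(a), a)


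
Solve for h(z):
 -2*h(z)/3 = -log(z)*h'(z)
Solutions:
 h(z) = C1*exp(2*li(z)/3)


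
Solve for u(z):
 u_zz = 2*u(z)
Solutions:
 u(z) = C1*exp(-sqrt(2)*z) + C2*exp(sqrt(2)*z)


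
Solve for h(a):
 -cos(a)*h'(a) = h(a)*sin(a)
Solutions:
 h(a) = C1*cos(a)


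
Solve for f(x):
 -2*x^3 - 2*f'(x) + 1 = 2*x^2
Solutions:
 f(x) = C1 - x^4/4 - x^3/3 + x/2


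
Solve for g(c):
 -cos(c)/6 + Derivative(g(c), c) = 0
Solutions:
 g(c) = C1 + sin(c)/6


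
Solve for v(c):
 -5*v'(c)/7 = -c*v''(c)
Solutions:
 v(c) = C1 + C2*c^(12/7)


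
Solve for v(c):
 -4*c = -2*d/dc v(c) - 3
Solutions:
 v(c) = C1 + c^2 - 3*c/2


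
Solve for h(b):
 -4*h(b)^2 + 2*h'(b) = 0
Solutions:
 h(b) = -1/(C1 + 2*b)


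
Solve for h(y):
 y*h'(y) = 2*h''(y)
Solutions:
 h(y) = C1 + C2*erfi(y/2)


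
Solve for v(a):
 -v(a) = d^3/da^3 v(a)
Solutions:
 v(a) = C3*exp(-a) + (C1*sin(sqrt(3)*a/2) + C2*cos(sqrt(3)*a/2))*exp(a/2)


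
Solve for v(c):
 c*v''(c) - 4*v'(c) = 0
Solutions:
 v(c) = C1 + C2*c^5


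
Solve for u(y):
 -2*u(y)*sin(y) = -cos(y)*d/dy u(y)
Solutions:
 u(y) = C1/cos(y)^2


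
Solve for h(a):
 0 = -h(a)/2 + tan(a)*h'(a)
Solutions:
 h(a) = C1*sqrt(sin(a))


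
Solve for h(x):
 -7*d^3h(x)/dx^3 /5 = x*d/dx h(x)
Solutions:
 h(x) = C1 + Integral(C2*airyai(-5^(1/3)*7^(2/3)*x/7) + C3*airybi(-5^(1/3)*7^(2/3)*x/7), x)


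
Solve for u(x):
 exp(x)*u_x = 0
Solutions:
 u(x) = C1


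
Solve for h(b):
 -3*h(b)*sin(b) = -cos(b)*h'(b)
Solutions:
 h(b) = C1/cos(b)^3


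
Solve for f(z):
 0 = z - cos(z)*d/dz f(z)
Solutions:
 f(z) = C1 + Integral(z/cos(z), z)


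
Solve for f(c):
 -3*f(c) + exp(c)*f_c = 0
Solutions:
 f(c) = C1*exp(-3*exp(-c))


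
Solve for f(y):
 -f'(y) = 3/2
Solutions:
 f(y) = C1 - 3*y/2


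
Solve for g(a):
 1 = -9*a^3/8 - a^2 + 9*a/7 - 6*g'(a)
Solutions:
 g(a) = C1 - 3*a^4/64 - a^3/18 + 3*a^2/28 - a/6


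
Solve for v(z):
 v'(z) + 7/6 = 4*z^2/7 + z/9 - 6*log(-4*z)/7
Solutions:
 v(z) = C1 + 4*z^3/21 + z^2/18 - 6*z*log(-z)/7 + z*(-72*log(2) - 13)/42


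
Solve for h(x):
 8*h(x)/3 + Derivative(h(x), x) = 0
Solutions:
 h(x) = C1*exp(-8*x/3)


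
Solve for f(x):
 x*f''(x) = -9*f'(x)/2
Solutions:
 f(x) = C1 + C2/x^(7/2)


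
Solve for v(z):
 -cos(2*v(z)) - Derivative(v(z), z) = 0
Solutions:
 v(z) = -asin((C1 + exp(4*z))/(C1 - exp(4*z)))/2 + pi/2
 v(z) = asin((C1 + exp(4*z))/(C1 - exp(4*z)))/2


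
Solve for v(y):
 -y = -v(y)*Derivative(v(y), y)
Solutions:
 v(y) = -sqrt(C1 + y^2)
 v(y) = sqrt(C1 + y^2)


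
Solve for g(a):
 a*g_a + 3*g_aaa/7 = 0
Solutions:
 g(a) = C1 + Integral(C2*airyai(-3^(2/3)*7^(1/3)*a/3) + C3*airybi(-3^(2/3)*7^(1/3)*a/3), a)


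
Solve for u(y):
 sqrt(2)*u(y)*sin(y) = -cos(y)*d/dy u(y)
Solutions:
 u(y) = C1*cos(y)^(sqrt(2))


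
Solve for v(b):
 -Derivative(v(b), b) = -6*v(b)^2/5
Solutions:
 v(b) = -5/(C1 + 6*b)


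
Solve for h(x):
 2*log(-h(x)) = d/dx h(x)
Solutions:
 -li(-h(x)) = C1 + 2*x


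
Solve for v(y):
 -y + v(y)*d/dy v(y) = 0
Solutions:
 v(y) = -sqrt(C1 + y^2)
 v(y) = sqrt(C1 + y^2)


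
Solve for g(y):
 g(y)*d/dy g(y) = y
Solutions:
 g(y) = -sqrt(C1 + y^2)
 g(y) = sqrt(C1 + y^2)


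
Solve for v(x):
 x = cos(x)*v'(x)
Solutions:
 v(x) = C1 + Integral(x/cos(x), x)


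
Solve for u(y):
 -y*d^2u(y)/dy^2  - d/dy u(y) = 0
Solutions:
 u(y) = C1 + C2*log(y)


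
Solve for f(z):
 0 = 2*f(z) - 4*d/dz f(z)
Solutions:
 f(z) = C1*exp(z/2)


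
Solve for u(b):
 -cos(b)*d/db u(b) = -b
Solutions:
 u(b) = C1 + Integral(b/cos(b), b)


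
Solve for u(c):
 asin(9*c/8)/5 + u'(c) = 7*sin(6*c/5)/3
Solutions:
 u(c) = C1 - c*asin(9*c/8)/5 - sqrt(64 - 81*c^2)/45 - 35*cos(6*c/5)/18


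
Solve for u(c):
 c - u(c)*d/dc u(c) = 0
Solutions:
 u(c) = -sqrt(C1 + c^2)
 u(c) = sqrt(C1 + c^2)


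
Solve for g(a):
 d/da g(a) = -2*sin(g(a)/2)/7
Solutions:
 2*a/7 + log(cos(g(a)/2) - 1) - log(cos(g(a)/2) + 1) = C1


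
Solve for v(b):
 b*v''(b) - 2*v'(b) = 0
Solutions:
 v(b) = C1 + C2*b^3


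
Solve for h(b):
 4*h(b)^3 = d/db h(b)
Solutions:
 h(b) = -sqrt(2)*sqrt(-1/(C1 + 4*b))/2
 h(b) = sqrt(2)*sqrt(-1/(C1 + 4*b))/2


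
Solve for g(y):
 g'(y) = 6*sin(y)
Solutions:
 g(y) = C1 - 6*cos(y)


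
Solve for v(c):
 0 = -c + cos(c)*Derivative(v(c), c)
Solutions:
 v(c) = C1 + Integral(c/cos(c), c)


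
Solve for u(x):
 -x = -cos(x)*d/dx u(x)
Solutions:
 u(x) = C1 + Integral(x/cos(x), x)


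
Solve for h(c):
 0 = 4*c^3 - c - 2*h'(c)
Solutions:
 h(c) = C1 + c^4/2 - c^2/4


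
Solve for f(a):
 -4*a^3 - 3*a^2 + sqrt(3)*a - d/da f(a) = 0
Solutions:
 f(a) = C1 - a^4 - a^3 + sqrt(3)*a^2/2


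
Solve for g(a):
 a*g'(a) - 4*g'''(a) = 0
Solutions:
 g(a) = C1 + Integral(C2*airyai(2^(1/3)*a/2) + C3*airybi(2^(1/3)*a/2), a)


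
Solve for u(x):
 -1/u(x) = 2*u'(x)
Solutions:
 u(x) = -sqrt(C1 - x)
 u(x) = sqrt(C1 - x)


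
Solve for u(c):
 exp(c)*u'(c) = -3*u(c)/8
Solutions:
 u(c) = C1*exp(3*exp(-c)/8)


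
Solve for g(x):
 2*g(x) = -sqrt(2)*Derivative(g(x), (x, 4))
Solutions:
 g(x) = (C1*sin(2^(5/8)*x/2) + C2*cos(2^(5/8)*x/2))*exp(-2^(5/8)*x/2) + (C3*sin(2^(5/8)*x/2) + C4*cos(2^(5/8)*x/2))*exp(2^(5/8)*x/2)


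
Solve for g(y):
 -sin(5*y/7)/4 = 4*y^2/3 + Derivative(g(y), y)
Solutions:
 g(y) = C1 - 4*y^3/9 + 7*cos(5*y/7)/20


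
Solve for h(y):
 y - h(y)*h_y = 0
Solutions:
 h(y) = -sqrt(C1 + y^2)
 h(y) = sqrt(C1 + y^2)


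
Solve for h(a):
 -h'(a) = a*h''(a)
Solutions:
 h(a) = C1 + C2*log(a)


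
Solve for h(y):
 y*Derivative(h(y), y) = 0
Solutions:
 h(y) = C1


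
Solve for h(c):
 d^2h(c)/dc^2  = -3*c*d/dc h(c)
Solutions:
 h(c) = C1 + C2*erf(sqrt(6)*c/2)


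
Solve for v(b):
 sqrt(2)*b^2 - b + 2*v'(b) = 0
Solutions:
 v(b) = C1 - sqrt(2)*b^3/6 + b^2/4


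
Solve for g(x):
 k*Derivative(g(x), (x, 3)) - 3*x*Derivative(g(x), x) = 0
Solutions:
 g(x) = C1 + Integral(C2*airyai(3^(1/3)*x*(1/k)^(1/3)) + C3*airybi(3^(1/3)*x*(1/k)^(1/3)), x)
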